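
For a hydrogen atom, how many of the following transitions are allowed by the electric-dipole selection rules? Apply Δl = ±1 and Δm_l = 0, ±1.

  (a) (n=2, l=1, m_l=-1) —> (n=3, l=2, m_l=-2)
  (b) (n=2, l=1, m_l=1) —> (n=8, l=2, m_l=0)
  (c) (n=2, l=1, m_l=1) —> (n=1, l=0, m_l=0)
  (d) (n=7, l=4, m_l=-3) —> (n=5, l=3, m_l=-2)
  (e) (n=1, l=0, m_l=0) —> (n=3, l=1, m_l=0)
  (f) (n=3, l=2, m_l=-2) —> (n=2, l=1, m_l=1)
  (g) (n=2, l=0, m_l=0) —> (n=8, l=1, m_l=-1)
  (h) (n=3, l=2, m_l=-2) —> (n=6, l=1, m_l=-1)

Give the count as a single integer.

7

(a) allowed
(b) allowed
(c) allowed
(d) allowed
(e) allowed
(f) forbidden — Δm_l = +3 (E1 requires Δm_l = 0, ±1)
(g) allowed
(h) allowed
Total allowed: 7 of 8.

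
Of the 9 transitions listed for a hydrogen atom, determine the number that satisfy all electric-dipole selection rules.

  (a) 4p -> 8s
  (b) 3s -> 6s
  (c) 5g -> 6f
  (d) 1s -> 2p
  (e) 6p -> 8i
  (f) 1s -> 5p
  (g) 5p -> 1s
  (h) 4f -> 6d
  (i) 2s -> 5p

7

(a) allowed
(b) forbidden — Δl = +0 (E1 requires Δl = ±1)
(c) allowed
(d) allowed
(e) forbidden — Δl = +5 (E1 requires Δl = ±1)
(f) allowed
(g) allowed
(h) allowed
(i) allowed
Total allowed: 7 of 9.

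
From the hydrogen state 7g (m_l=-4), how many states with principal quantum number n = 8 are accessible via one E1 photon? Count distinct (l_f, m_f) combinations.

E1 requires Δl = ±1, so l_f ∈ {3, 5}; with 0 ≤ l_f ≤ n_f−1 = 7, the allowed l_f values are {3, 5}.
For l_f = 3: m_f ∈ {m_i−1, m_i, m_i+1} ∩ [−3, 3] = {-3} → 1 state.
For l_f = 5: m_f ∈ {m_i−1, m_i, m_i+1} ∩ [−5, 5] = {-5, -4, -3} → 3 states.
Total: 4.

4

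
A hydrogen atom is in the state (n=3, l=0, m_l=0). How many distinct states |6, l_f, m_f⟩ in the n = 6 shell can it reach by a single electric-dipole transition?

3

E1 requires Δl = ±1, so l_f ∈ {-1, 1}; with 0 ≤ l_f ≤ n_f−1 = 5, the allowed l_f values are {1}.
For l_f = 1: m_f ∈ {m_i−1, m_i, m_i+1} ∩ [−1, 1] = {-1, 0, 1} → 3 states.
Total: 3.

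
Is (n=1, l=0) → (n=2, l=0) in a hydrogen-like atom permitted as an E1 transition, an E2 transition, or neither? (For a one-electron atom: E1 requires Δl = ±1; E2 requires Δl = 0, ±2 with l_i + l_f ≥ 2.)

neither

Δl = 0 − 0 = +0; l_i + l_f = 0.
E1 (Δl = ±1): not satisfied.
E2 (Δl = 0,±2, l_i+l_f ≥ 2): not satisfied.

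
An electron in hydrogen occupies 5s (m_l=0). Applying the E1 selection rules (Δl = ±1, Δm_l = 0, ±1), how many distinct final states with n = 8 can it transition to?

E1 requires Δl = ±1, so l_f ∈ {-1, 1}; with 0 ≤ l_f ≤ n_f−1 = 7, the allowed l_f values are {1}.
For l_f = 1: m_f ∈ {m_i−1, m_i, m_i+1} ∩ [−1, 1] = {-1, 0, 1} → 3 states.
Total: 3.

3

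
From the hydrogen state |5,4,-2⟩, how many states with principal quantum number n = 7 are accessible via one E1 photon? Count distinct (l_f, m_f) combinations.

6

E1 requires Δl = ±1, so l_f ∈ {3, 5}; with 0 ≤ l_f ≤ n_f−1 = 6, the allowed l_f values are {3, 5}.
For l_f = 3: m_f ∈ {m_i−1, m_i, m_i+1} ∩ [−3, 3] = {-3, -2, -1} → 3 states.
For l_f = 5: m_f ∈ {m_i−1, m_i, m_i+1} ∩ [−5, 5] = {-3, -2, -1} → 3 states.
Total: 6.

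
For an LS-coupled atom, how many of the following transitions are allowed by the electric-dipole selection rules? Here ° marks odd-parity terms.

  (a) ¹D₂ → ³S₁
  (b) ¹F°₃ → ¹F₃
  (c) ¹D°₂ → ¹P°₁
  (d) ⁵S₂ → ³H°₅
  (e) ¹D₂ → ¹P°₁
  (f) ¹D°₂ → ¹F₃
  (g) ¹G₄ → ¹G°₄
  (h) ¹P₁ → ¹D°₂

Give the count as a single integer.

5

(a) forbidden (parity, ΔS, ΔL fail)
(b) allowed
(c) forbidden (parity fails)
(d) forbidden (ΔS, ΔL, ΔJ fail)
(e) allowed
(f) allowed
(g) allowed
(h) allowed
Total allowed: 5 of 8.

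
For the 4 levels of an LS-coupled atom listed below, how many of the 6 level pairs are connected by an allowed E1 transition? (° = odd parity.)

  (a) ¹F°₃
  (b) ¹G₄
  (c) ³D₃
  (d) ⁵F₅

1

(a)–(b): allowed.
(a)–(c): forbidden (ΔS).
(a)–(d): forbidden (ΔS, ΔJ).
(b)–(c): forbidden (parity, ΔS, ΔL).
(b)–(d): forbidden (parity, ΔS).
(c)–(d): forbidden (parity, ΔS, ΔJ).
Allowed pairs: 1 of 6.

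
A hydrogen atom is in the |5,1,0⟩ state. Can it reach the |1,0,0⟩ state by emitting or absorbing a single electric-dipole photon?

l: 1 → 0 (Δl = -1). Δl = ±1 passes.
Δm_l = 0 − (0) = +0. E1 requires Δm_l = 0, ±1: passes.
All E1 selection rules are satisfied.

allowed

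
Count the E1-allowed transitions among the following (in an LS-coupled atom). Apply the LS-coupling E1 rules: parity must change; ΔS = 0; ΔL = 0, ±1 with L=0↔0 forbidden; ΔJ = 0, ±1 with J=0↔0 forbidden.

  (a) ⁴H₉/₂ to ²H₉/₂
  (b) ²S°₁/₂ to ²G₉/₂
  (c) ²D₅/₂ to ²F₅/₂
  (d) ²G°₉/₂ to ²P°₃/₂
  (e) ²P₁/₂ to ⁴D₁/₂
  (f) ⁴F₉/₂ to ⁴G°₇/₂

(a) forbidden (parity, ΔS fail)
(b) forbidden (ΔL, ΔJ fail)
(c) forbidden (parity fails)
(d) forbidden (parity, ΔL, ΔJ fail)
(e) forbidden (parity, ΔS fail)
(f) allowed
Total allowed: 1 of 6.

1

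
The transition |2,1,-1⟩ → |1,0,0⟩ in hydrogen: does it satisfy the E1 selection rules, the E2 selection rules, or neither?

E1

Δl = 0 − 1 = -1; l_i + l_f = 1.
Δm_l = +1.
E1 (Δl = ±1, |Δm_l| ≤ 1): satisfied.
E2 (Δl = 0,±2, l_i+l_f ≥ 2, |Δm_l| ≤ 2): not satisfied.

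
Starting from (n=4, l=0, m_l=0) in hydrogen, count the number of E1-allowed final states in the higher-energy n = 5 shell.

E1 requires Δl = ±1, so l_f ∈ {-1, 1}; with 0 ≤ l_f ≤ n_f−1 = 4, the allowed l_f values are {1}.
For l_f = 1: m_f ∈ {m_i−1, m_i, m_i+1} ∩ [−1, 1] = {-1, 0, 1} → 3 states.
Total: 3.

3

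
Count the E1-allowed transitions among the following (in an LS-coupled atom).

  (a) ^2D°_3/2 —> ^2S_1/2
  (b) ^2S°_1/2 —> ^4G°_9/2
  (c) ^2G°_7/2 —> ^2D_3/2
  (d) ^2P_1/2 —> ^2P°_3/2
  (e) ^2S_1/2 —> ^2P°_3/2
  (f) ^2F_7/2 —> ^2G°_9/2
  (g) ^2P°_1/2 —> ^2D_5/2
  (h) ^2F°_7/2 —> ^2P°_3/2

3

(a) forbidden (ΔL fails)
(b) forbidden (parity, ΔS, ΔL, ΔJ fail)
(c) forbidden (ΔL, ΔJ fail)
(d) allowed
(e) allowed
(f) allowed
(g) forbidden (ΔJ fails)
(h) forbidden (parity, ΔL, ΔJ fail)
Total allowed: 3 of 8.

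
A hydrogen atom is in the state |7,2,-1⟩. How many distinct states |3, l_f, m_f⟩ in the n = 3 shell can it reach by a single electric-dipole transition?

2

E1 requires Δl = ±1, so l_f ∈ {1, 3}; with 0 ≤ l_f ≤ n_f−1 = 2, the allowed l_f values are {1}.
For l_f = 1: m_f ∈ {m_i−1, m_i, m_i+1} ∩ [−1, 1] = {-1, 0} → 2 states.
Total: 2.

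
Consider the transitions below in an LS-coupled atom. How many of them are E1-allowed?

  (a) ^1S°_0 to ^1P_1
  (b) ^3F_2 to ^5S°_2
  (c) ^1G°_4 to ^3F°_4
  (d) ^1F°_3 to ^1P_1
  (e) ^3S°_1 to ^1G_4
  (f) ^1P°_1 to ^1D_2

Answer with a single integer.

(a) allowed
(b) forbidden (ΔS, ΔL fail)
(c) forbidden (parity, ΔS fail)
(d) forbidden (ΔL, ΔJ fail)
(e) forbidden (ΔS, ΔL, ΔJ fail)
(f) allowed
Total allowed: 2 of 6.

2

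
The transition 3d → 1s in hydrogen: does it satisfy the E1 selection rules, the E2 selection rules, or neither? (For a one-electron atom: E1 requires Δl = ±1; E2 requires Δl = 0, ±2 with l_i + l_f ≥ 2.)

E2

Δl = 0 − 2 = -2; l_i + l_f = 2.
E1 (Δl = ±1): not satisfied.
E2 (Δl = 0,±2, l_i+l_f ≥ 2): satisfied.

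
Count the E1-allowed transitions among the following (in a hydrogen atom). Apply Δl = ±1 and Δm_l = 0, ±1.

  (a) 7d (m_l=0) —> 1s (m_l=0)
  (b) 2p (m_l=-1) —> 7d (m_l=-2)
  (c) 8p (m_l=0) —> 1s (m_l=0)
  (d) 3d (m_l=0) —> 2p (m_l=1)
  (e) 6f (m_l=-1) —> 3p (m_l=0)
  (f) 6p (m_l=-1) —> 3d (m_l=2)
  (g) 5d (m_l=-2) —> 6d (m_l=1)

(a) forbidden — Δl = -2 (E1 requires Δl = ±1)
(b) allowed
(c) allowed
(d) allowed
(e) forbidden — Δl = -2 (E1 requires Δl = ±1)
(f) forbidden — Δm_l = +3 (E1 requires Δm_l = 0, ±1)
(g) forbidden — Δl = +0 (E1 requires Δl = ±1); Δm_l = +3 (E1 requires Δm_l = 0, ±1)
Total allowed: 3 of 7.

3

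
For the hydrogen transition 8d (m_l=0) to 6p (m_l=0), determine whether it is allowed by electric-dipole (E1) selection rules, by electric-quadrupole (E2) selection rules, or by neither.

Δl = 1 − 2 = -1; l_i + l_f = 3.
Δm_l = +0.
E1 (Δl = ±1, |Δm_l| ≤ 1): satisfied.
E2 (Δl = 0,±2, l_i+l_f ≥ 2, |Δm_l| ≤ 2): not satisfied.

E1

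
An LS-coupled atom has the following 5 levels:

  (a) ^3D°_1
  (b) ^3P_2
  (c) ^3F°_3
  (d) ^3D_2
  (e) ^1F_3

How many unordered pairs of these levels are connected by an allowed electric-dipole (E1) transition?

3

(a)–(b): allowed.
(a)–(c): forbidden (parity, ΔJ).
(a)–(d): allowed.
(a)–(e): forbidden (ΔS, ΔJ).
(b)–(c): forbidden (ΔL).
(b)–(d): forbidden (parity).
(b)–(e): forbidden (parity, ΔS, ΔL).
(c)–(d): allowed.
(c)–(e): forbidden (ΔS).
(d)–(e): forbidden (parity, ΔS).
Allowed pairs: 3 of 10.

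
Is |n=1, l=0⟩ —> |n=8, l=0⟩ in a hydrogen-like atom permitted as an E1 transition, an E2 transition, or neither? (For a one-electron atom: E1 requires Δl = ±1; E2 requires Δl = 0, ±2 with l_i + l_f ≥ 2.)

Δl = 0 − 0 = +0; l_i + l_f = 0.
E1 (Δl = ±1): not satisfied.
E2 (Δl = 0,±2, l_i+l_f ≥ 2): not satisfied.

neither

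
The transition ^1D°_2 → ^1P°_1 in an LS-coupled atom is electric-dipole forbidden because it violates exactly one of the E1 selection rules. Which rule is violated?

Reading off the term symbols: S 0→0, L 2→1, J 2→1, parity odd→odd.
ΔL = 0, ±1 (not L=0↔0): L: 2 → 1, ΔL = -1 — ✓.
ΔJ = 0, ±1 (not J=0↔0): J: 2 → 1, ΔJ = -1 — ✓.
ΔS = 0: S: 0 → 0 — ✓.
Parity must change: odd → odd — ✗.

parity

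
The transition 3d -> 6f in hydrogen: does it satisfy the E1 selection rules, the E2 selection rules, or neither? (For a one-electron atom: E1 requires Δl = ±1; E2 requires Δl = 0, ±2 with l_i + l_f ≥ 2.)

Δl = 3 − 2 = +1; l_i + l_f = 5.
E1 (Δl = ±1): satisfied.
E2 (Δl = 0,±2, l_i+l_f ≥ 2): not satisfied.

E1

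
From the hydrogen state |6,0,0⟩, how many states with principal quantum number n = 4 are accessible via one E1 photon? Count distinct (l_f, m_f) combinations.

E1 requires Δl = ±1, so l_f ∈ {-1, 1}; with 0 ≤ l_f ≤ n_f−1 = 3, the allowed l_f values are {1}.
For l_f = 1: m_f ∈ {m_i−1, m_i, m_i+1} ∩ [−1, 1] = {-1, 0, 1} → 3 states.
Total: 3.

3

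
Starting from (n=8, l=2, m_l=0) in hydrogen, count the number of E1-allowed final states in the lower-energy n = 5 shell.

E1 requires Δl = ±1, so l_f ∈ {1, 3}; with 0 ≤ l_f ≤ n_f−1 = 4, the allowed l_f values are {1, 3}.
For l_f = 1: m_f ∈ {m_i−1, m_i, m_i+1} ∩ [−1, 1] = {-1, 0, 1} → 3 states.
For l_f = 3: m_f ∈ {m_i−1, m_i, m_i+1} ∩ [−3, 3] = {-1, 0, 1} → 3 states.
Total: 6.

6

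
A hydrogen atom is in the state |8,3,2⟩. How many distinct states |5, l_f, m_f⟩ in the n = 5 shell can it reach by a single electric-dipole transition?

5

E1 requires Δl = ±1, so l_f ∈ {2, 4}; with 0 ≤ l_f ≤ n_f−1 = 4, the allowed l_f values are {2, 4}.
For l_f = 2: m_f ∈ {m_i−1, m_i, m_i+1} ∩ [−2, 2] = {1, 2} → 2 states.
For l_f = 4: m_f ∈ {m_i−1, m_i, m_i+1} ∩ [−4, 4] = {1, 2, 3} → 3 states.
Total: 5.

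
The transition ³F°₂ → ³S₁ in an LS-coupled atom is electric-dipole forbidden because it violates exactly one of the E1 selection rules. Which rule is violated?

the ΔL = 0, ±1 rule

Reading off the term symbols: S 1→1, L 3→0, J 2→1, parity odd→even.
Parity must change: odd → even — ✓.
ΔS = 0: S: 1 → 1 — ✓.
ΔL = 0, ±1 (not L=0↔0): L: 3 → 0, ΔL = -3 — ✗.
ΔJ = 0, ±1 (not J=0↔0): J: 2 → 1, ΔJ = -1 — ✓.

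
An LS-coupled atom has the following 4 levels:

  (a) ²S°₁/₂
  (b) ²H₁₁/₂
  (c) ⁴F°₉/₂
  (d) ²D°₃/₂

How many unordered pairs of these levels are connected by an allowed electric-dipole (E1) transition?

(a)–(b): forbidden (ΔL, ΔJ).
(a)–(c): forbidden (parity, ΔS, ΔL, ΔJ).
(a)–(d): forbidden (parity, ΔL).
(b)–(c): forbidden (ΔS, ΔL).
(b)–(d): forbidden (ΔL, ΔJ).
(c)–(d): forbidden (parity, ΔS, ΔJ).
Allowed pairs: 0 of 6.

0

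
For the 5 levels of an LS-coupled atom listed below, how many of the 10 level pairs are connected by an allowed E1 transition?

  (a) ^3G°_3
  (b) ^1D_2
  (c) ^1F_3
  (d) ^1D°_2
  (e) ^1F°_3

4

(a)–(b): forbidden (ΔS, ΔL).
(a)–(c): forbidden (ΔS).
(a)–(d): forbidden (parity, ΔS, ΔL).
(a)–(e): forbidden (parity, ΔS).
(b)–(c): forbidden (parity).
(b)–(d): allowed.
(b)–(e): allowed.
(c)–(d): allowed.
(c)–(e): allowed.
(d)–(e): forbidden (parity).
Allowed pairs: 4 of 10.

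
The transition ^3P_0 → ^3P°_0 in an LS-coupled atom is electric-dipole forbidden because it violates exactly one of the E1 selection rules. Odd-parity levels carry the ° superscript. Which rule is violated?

the J=0 ↔ J=0 exclusion

Initial level: S=1, L=1, J=0, parity even. Final level: S=1, L=1, J=0, parity odd.
Parity must change: even → odd — satisfied.
ΔS = 0: S: 1 → 1 — satisfied.
ΔL = 0, ±1 (not L=0↔0): L: 1 → 1, ΔL = +0 — satisfied.
ΔJ = 0, ±1 (not J=0↔0): J: 0 → 0, ΔJ = +0 — violated.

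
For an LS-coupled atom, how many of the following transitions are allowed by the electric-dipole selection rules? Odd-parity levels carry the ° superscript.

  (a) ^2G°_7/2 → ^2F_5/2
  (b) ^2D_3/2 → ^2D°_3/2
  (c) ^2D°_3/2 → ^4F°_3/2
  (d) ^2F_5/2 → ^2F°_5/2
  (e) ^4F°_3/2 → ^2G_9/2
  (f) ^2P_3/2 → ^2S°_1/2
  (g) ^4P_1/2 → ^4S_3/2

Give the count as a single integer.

4

(a) allowed
(b) allowed
(c) forbidden (parity, ΔS fail)
(d) allowed
(e) forbidden (ΔS, ΔJ fail)
(f) allowed
(g) forbidden (parity fails)
Total allowed: 4 of 7.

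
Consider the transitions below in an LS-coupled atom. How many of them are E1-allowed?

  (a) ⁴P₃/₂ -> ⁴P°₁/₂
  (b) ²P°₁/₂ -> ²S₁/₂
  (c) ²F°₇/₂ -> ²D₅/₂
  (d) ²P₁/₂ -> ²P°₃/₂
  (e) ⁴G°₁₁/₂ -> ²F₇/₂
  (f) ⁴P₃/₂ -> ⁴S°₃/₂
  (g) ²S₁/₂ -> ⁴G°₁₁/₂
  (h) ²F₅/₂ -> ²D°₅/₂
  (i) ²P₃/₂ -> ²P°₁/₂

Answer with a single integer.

7

(a) allowed
(b) allowed
(c) allowed
(d) allowed
(e) forbidden (ΔS, ΔJ fail)
(f) allowed
(g) forbidden (ΔS, ΔL, ΔJ fail)
(h) allowed
(i) allowed
Total allowed: 7 of 9.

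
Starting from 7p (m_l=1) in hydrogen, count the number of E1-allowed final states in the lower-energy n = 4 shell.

4

E1 requires Δl = ±1, so l_f ∈ {0, 2}; with 0 ≤ l_f ≤ n_f−1 = 3, the allowed l_f values are {0, 2}.
For l_f = 0: m_f ∈ {m_i−1, m_i, m_i+1} ∩ [−0, 0] = {0} → 1 state.
For l_f = 2: m_f ∈ {m_i−1, m_i, m_i+1} ∩ [−2, 2] = {0, 1, 2} → 3 states.
Total: 4.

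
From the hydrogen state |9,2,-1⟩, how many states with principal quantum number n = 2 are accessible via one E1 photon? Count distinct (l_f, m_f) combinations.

E1 requires Δl = ±1, so l_f ∈ {1, 3}; with 0 ≤ l_f ≤ n_f−1 = 1, the allowed l_f values are {1}.
For l_f = 1: m_f ∈ {m_i−1, m_i, m_i+1} ∩ [−1, 1] = {-1, 0} → 2 states.
Total: 2.

2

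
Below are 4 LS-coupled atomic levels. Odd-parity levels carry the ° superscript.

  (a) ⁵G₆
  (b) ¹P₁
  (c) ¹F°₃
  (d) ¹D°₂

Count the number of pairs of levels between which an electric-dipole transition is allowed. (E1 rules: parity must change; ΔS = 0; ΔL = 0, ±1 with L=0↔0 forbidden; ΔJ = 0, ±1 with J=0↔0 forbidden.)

1

(a)–(b): forbidden (parity, ΔS, ΔL, ΔJ).
(a)–(c): forbidden (ΔS, ΔJ).
(a)–(d): forbidden (ΔS, ΔL, ΔJ).
(b)–(c): forbidden (ΔL, ΔJ).
(b)–(d): allowed.
(c)–(d): forbidden (parity).
Allowed pairs: 1 of 6.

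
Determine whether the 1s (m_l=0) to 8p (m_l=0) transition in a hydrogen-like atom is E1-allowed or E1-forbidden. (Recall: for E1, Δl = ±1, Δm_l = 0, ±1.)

allowed

Initial l = 0, final l = 1, so Δl = +1. E1 requires Δl = ±1: passes.
Δm_l = 0 − (0) = +0. E1 requires Δm_l = 0, ±1: passes.
All E1 selection rules are satisfied.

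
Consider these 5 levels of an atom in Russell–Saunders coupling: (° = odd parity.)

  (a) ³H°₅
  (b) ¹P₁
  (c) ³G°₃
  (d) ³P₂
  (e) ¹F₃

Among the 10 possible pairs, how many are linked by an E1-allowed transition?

(a)–(b): forbidden (ΔS, ΔL, ΔJ).
(a)–(c): forbidden (parity, ΔJ).
(a)–(d): forbidden (ΔL, ΔJ).
(a)–(e): forbidden (ΔS, ΔL, ΔJ).
(b)–(c): forbidden (ΔS, ΔL, ΔJ).
(b)–(d): forbidden (parity, ΔS).
(b)–(e): forbidden (parity, ΔL, ΔJ).
(c)–(d): forbidden (ΔL).
(c)–(e): forbidden (ΔS).
(d)–(e): forbidden (parity, ΔS, ΔL).
Allowed pairs: 0 of 10.

0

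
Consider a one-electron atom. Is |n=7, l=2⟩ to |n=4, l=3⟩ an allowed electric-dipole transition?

l: 2 → 3 (Δl = +1). Δl = ±1 ✓.
All E1 selection rules are satisfied.

allowed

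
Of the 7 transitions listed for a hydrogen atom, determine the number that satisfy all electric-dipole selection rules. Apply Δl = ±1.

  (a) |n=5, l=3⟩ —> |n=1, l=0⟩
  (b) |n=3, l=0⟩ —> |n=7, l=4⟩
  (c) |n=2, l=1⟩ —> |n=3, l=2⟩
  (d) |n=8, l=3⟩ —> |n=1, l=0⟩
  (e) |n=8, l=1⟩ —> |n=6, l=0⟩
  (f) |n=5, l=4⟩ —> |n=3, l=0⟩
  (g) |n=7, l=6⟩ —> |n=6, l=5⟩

3

(a) forbidden — Δl = -3 (E1 requires Δl = ±1)
(b) forbidden — Δl = +4 (E1 requires Δl = ±1)
(c) allowed
(d) forbidden — Δl = -3 (E1 requires Δl = ±1)
(e) allowed
(f) forbidden — Δl = -4 (E1 requires Δl = ±1)
(g) allowed
Total allowed: 3 of 7.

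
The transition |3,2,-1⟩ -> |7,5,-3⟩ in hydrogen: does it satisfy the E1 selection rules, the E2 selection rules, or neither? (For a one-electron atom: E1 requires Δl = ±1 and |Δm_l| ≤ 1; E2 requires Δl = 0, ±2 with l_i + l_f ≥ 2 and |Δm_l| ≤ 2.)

neither

Δl = 5 − 2 = +3; l_i + l_f = 7.
Δm_l = -2.
E1 (Δl = ±1, |Δm_l| ≤ 1): not satisfied.
E2 (Δl = 0,±2, l_i+l_f ≥ 2, |Δm_l| ≤ 2): not satisfied.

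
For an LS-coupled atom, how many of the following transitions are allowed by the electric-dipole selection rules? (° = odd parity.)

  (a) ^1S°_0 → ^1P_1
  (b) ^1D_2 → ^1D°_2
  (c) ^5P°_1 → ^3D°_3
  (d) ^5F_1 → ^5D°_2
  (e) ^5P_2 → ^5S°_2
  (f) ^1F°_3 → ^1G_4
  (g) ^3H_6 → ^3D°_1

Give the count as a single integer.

5

(a) allowed
(b) allowed
(c) forbidden (parity, ΔS, ΔJ fail)
(d) allowed
(e) allowed
(f) allowed
(g) forbidden (ΔL, ΔJ fail)
Total allowed: 5 of 7.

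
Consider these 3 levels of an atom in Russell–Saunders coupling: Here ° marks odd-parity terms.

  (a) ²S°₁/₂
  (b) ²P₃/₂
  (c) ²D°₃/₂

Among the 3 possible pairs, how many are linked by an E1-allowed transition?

2

(a)–(b): allowed.
(a)–(c): forbidden (parity, ΔL).
(b)–(c): allowed.
Allowed pairs: 2 of 3.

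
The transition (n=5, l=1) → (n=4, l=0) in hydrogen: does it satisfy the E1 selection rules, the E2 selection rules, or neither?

Δl = 0 − 1 = -1; l_i + l_f = 1.
E1 (Δl = ±1): satisfied.
E2 (Δl = 0,±2, l_i+l_f ≥ 2): not satisfied.

E1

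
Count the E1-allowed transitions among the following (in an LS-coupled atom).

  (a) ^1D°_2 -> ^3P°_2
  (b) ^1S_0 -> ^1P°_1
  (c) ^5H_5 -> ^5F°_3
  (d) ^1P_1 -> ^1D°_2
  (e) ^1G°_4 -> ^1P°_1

(a) forbidden (parity, ΔS fail)
(b) allowed
(c) forbidden (ΔL, ΔJ fail)
(d) allowed
(e) forbidden (parity, ΔL, ΔJ fail)
Total allowed: 2 of 5.

2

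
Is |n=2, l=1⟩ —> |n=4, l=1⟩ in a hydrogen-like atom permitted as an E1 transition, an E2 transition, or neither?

E2

Δl = 1 − 1 = +0; l_i + l_f = 2.
E1 (Δl = ±1): not satisfied.
E2 (Δl = 0,±2, l_i+l_f ≥ 2): satisfied.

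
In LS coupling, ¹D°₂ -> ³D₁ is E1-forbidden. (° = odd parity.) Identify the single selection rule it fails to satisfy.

the ΔS = 0 rule

Reading off the term symbols: S 0→1, L 2→2, J 2→1, parity odd→even.
Parity must change: odd → even — ok.
ΔS = 0: S: 0 → 1 — fails.
ΔL = 0, ±1 (not L=0↔0): L: 2 → 2, ΔL = +0 — ok.
ΔJ = 0, ±1 (not J=0↔0): J: 2 → 1, ΔJ = -1 — ok.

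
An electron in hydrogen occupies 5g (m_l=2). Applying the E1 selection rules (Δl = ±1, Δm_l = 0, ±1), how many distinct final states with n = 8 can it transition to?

6

E1 requires Δl = ±1, so l_f ∈ {3, 5}; with 0 ≤ l_f ≤ n_f−1 = 7, the allowed l_f values are {3, 5}.
For l_f = 3: m_f ∈ {m_i−1, m_i, m_i+1} ∩ [−3, 3] = {1, 2, 3} → 3 states.
For l_f = 5: m_f ∈ {m_i−1, m_i, m_i+1} ∩ [−5, 5] = {1, 2, 3} → 3 states.
Total: 6.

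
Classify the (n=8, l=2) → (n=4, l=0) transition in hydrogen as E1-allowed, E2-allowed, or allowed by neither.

Δl = 0 − 2 = -2; l_i + l_f = 2.
E1 (Δl = ±1): not satisfied.
E2 (Δl = 0,±2, l_i+l_f ≥ 2): satisfied.

E2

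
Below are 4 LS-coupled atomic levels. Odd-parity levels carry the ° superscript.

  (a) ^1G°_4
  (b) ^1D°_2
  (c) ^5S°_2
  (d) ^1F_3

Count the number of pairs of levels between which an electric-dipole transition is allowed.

(a)–(b): forbidden (parity, ΔL, ΔJ).
(a)–(c): forbidden (parity, ΔS, ΔL, ΔJ).
(a)–(d): allowed.
(b)–(c): forbidden (parity, ΔS, ΔL).
(b)–(d): allowed.
(c)–(d): forbidden (ΔS, ΔL).
Allowed pairs: 2 of 6.

2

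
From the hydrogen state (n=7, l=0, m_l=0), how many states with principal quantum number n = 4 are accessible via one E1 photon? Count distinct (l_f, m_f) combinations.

E1 requires Δl = ±1, so l_f ∈ {-1, 1}; with 0 ≤ l_f ≤ n_f−1 = 3, the allowed l_f values are {1}.
For l_f = 1: m_f ∈ {m_i−1, m_i, m_i+1} ∩ [−1, 1] = {-1, 0, 1} → 3 states.
Total: 3.

3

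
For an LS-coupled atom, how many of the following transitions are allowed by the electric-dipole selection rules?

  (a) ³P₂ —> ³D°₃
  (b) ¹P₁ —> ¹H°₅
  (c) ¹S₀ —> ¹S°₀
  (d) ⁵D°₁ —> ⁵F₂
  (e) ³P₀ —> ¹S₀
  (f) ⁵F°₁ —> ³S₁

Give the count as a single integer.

(a) allowed
(b) forbidden (ΔL, ΔJ fail)
(c) forbidden (ΔL, ΔJ fail)
(d) allowed
(e) forbidden (parity, ΔS, ΔJ fail)
(f) forbidden (ΔS, ΔL fail)
Total allowed: 2 of 6.

2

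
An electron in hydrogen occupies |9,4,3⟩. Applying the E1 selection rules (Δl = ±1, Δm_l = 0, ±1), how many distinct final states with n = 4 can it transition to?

E1 requires Δl = ±1, so l_f ∈ {3, 5}; with 0 ≤ l_f ≤ n_f−1 = 3, the allowed l_f values are {3}.
For l_f = 3: m_f ∈ {m_i−1, m_i, m_i+1} ∩ [−3, 3] = {2, 3} → 2 states.
Total: 2.

2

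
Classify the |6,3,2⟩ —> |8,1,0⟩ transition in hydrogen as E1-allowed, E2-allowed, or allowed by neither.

E2

Δl = 1 − 3 = -2; l_i + l_f = 4.
Δm_l = -2.
E1 (Δl = ±1, |Δm_l| ≤ 1): not satisfied.
E2 (Δl = 0,±2, l_i+l_f ≥ 2, |Δm_l| ≤ 2): satisfied.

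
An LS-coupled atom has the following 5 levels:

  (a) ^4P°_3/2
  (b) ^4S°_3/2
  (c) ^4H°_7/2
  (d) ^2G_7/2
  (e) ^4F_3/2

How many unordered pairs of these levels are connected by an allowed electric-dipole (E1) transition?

0

(a)–(b): forbidden (parity).
(a)–(c): forbidden (parity, ΔL, ΔJ).
(a)–(d): forbidden (ΔS, ΔL, ΔJ).
(a)–(e): forbidden (ΔL).
(b)–(c): forbidden (parity, ΔL, ΔJ).
(b)–(d): forbidden (ΔS, ΔL, ΔJ).
(b)–(e): forbidden (ΔL).
(c)–(d): forbidden (ΔS).
(c)–(e): forbidden (ΔL, ΔJ).
(d)–(e): forbidden (parity, ΔS, ΔJ).
Allowed pairs: 0 of 10.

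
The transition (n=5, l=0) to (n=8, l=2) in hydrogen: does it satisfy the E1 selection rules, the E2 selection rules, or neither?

E2

Δl = 2 − 0 = +2; l_i + l_f = 2.
E1 (Δl = ±1): not satisfied.
E2 (Δl = 0,±2, l_i+l_f ≥ 2): satisfied.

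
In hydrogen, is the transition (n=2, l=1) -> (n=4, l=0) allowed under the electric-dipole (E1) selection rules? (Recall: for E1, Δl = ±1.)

Δl = 0 − 1 = -1; the E1 rule Δl = ±1 is ok.
All E1 selection rules are satisfied.

allowed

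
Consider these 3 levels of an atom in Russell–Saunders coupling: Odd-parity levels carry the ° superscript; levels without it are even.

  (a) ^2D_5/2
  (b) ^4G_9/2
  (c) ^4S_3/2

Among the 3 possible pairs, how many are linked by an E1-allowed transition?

0

(a)–(b): forbidden (parity, ΔS, ΔL, ΔJ).
(a)–(c): forbidden (parity, ΔS, ΔL).
(b)–(c): forbidden (parity, ΔL, ΔJ).
Allowed pairs: 0 of 3.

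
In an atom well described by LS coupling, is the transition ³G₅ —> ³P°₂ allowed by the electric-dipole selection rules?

forbidden

Reading off the term symbols: S 1→1, L 4→1, J 5→2, parity even→odd.
Parity must change: even → odd — ✓.
ΔS = 0: S: 1 → 1 — ✓.
ΔL = 0, ±1 (not L=0↔0): L: 4 → 1, ΔL = -3 — ✗.
ΔJ = 0, ±1 (not J=0↔0): J: 5 → 2, ΔJ = -3 — ✗.
Rule(s) violated: ΔL, ΔJ.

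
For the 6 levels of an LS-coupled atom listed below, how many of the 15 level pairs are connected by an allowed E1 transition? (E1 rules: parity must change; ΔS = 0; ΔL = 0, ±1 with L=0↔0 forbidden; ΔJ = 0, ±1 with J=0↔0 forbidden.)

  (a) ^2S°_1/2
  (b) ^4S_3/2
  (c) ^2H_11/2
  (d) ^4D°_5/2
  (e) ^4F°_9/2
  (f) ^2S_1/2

0

(a)–(b): forbidden (ΔS, ΔL).
(a)–(c): forbidden (ΔL, ΔJ).
(a)–(d): forbidden (parity, ΔS, ΔL, ΔJ).
(a)–(e): forbidden (parity, ΔS, ΔL, ΔJ).
(a)–(f): forbidden (ΔL).
(b)–(c): forbidden (parity, ΔS, ΔL, ΔJ).
(b)–(d): forbidden (ΔL).
(b)–(e): forbidden (ΔL, ΔJ).
(b)–(f): forbidden (parity, ΔS, ΔL).
(c)–(d): forbidden (ΔS, ΔL, ΔJ).
(c)–(e): forbidden (ΔS, ΔL).
(c)–(f): forbidden (parity, ΔL, ΔJ).
(d)–(e): forbidden (parity, ΔJ).
(d)–(f): forbidden (ΔS, ΔL, ΔJ).
(e)–(f): forbidden (ΔS, ΔL, ΔJ).
Allowed pairs: 0 of 15.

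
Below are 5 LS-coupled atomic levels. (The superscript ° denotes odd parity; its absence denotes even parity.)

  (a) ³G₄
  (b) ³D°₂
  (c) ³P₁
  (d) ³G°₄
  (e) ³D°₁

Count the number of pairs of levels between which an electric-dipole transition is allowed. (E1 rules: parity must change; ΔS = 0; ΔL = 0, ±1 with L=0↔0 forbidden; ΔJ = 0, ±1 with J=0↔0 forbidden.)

3

(a)–(b): forbidden (ΔL, ΔJ).
(a)–(c): forbidden (parity, ΔL, ΔJ).
(a)–(d): allowed.
(a)–(e): forbidden (ΔL, ΔJ).
(b)–(c): allowed.
(b)–(d): forbidden (parity, ΔL, ΔJ).
(b)–(e): forbidden (parity).
(c)–(d): forbidden (ΔL, ΔJ).
(c)–(e): allowed.
(d)–(e): forbidden (parity, ΔL, ΔJ).
Allowed pairs: 3 of 10.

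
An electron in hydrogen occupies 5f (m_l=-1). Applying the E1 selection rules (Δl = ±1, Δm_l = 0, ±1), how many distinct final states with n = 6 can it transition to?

6

E1 requires Δl = ±1, so l_f ∈ {2, 4}; with 0 ≤ l_f ≤ n_f−1 = 5, the allowed l_f values are {2, 4}.
For l_f = 2: m_f ∈ {m_i−1, m_i, m_i+1} ∩ [−2, 2] = {-2, -1, 0} → 3 states.
For l_f = 4: m_f ∈ {m_i−1, m_i, m_i+1} ∩ [−4, 4] = {-2, -1, 0} → 3 states.
Total: 6.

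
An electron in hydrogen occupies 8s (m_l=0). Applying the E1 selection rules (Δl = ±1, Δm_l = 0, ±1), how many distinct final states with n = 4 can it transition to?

3

E1 requires Δl = ±1, so l_f ∈ {-1, 1}; with 0 ≤ l_f ≤ n_f−1 = 3, the allowed l_f values are {1}.
For l_f = 1: m_f ∈ {m_i−1, m_i, m_i+1} ∩ [−1, 1] = {-1, 0, 1} → 3 states.
Total: 3.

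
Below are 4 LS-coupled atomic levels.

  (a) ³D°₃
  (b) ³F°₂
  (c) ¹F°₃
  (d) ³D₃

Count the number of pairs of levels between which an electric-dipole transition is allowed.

2

(a)–(b): forbidden (parity).
(a)–(c): forbidden (parity, ΔS).
(a)–(d): allowed.
(b)–(c): forbidden (parity, ΔS).
(b)–(d): allowed.
(c)–(d): forbidden (ΔS).
Allowed pairs: 2 of 6.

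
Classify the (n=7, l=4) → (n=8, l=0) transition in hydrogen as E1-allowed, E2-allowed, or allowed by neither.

neither

Δl = 0 − 4 = -4; l_i + l_f = 4.
E1 (Δl = ±1): not satisfied.
E2 (Δl = 0,±2, l_i+l_f ≥ 2): not satisfied.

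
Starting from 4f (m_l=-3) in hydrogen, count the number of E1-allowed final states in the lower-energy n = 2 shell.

0

E1 requires l_f ∈ {2, 4}, but neither lies in [0, 1], so no final state is reachable.
Total: 0.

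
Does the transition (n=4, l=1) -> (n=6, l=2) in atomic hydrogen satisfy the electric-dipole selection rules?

l: 1 → 2 (Δl = +1). Δl = ±1 ✓.
All E1 selection rules are satisfied.

allowed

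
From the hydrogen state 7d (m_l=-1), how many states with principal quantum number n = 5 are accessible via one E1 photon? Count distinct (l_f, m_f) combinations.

5

E1 requires Δl = ±1, so l_f ∈ {1, 3}; with 0 ≤ l_f ≤ n_f−1 = 4, the allowed l_f values are {1, 3}.
For l_f = 1: m_f ∈ {m_i−1, m_i, m_i+1} ∩ [−1, 1] = {-1, 0} → 2 states.
For l_f = 3: m_f ∈ {m_i−1, m_i, m_i+1} ∩ [−3, 3] = {-2, -1, 0} → 3 states.
Total: 5.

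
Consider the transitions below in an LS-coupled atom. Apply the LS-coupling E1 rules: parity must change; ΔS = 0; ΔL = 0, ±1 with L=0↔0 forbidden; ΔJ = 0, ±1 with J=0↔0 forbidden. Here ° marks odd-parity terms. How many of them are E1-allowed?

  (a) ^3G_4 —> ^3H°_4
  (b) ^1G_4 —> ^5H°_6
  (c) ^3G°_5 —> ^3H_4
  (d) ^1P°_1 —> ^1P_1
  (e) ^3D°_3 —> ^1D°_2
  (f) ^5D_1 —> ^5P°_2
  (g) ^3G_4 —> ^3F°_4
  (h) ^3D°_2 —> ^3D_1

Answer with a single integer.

6

(a) allowed
(b) forbidden (ΔS, ΔJ fail)
(c) allowed
(d) allowed
(e) forbidden (parity, ΔS fail)
(f) allowed
(g) allowed
(h) allowed
Total allowed: 6 of 8.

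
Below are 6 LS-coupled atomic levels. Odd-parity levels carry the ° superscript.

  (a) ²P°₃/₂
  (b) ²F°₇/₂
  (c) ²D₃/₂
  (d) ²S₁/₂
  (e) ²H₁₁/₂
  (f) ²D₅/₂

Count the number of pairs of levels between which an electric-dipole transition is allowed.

4

(a)–(b): forbidden (parity, ΔL, ΔJ).
(a)–(c): allowed.
(a)–(d): allowed.
(a)–(e): forbidden (ΔL, ΔJ).
(a)–(f): allowed.
(b)–(c): forbidden (ΔJ).
(b)–(d): forbidden (ΔL, ΔJ).
(b)–(e): forbidden (ΔL, ΔJ).
(b)–(f): allowed.
(c)–(d): forbidden (parity, ΔL).
(c)–(e): forbidden (parity, ΔL, ΔJ).
(c)–(f): forbidden (parity).
(d)–(e): forbidden (parity, ΔL, ΔJ).
(d)–(f): forbidden (parity, ΔL, ΔJ).
(e)–(f): forbidden (parity, ΔL, ΔJ).
Allowed pairs: 4 of 15.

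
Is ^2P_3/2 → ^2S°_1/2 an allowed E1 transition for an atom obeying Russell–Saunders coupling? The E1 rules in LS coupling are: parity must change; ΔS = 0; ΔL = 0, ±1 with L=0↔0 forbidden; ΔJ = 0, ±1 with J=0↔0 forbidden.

Reading off the term symbols: S 1/2→1/2, L 1→0, J 3/2→1/2, parity even→odd.
Parity must change: even → odd — ✓.
ΔS = 0: S: 1/2 → 1/2 — ✓.
ΔL = 0, ±1 (not L=0↔0): L: 1 → 0, ΔL = -1 — ✓.
ΔJ = 0, ±1 (not J=0↔0): J: 3/2 → 1/2, ΔJ = -1 — ✓.
All four E1 rules are satisfied.

allowed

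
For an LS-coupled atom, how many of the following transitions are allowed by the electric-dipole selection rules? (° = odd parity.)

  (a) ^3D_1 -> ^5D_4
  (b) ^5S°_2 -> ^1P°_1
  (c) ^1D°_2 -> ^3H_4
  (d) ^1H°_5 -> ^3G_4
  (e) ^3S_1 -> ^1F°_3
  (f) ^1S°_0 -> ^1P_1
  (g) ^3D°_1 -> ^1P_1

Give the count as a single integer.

(a) forbidden (parity, ΔS, ΔJ fail)
(b) forbidden (parity, ΔS fail)
(c) forbidden (ΔS, ΔL, ΔJ fail)
(d) forbidden (ΔS fails)
(e) forbidden (ΔS, ΔL, ΔJ fail)
(f) allowed
(g) forbidden (ΔS fails)
Total allowed: 1 of 7.

1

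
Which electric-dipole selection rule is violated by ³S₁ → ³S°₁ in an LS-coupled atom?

Initial level: S=1, L=0, J=1, parity even. Final level: S=1, L=0, J=1, parity odd.
Parity must change: even → odd — satisfied.
ΔS = 0: S: 1 → 1 — satisfied.
ΔL = 0, ±1 (not L=0↔0): L: 0 → 0, ΔL = +0 — violated.
ΔJ = 0, ±1 (not J=0↔0): J: 1 → 1, ΔJ = +0 — satisfied.

the L=0 ↔ L=0 exclusion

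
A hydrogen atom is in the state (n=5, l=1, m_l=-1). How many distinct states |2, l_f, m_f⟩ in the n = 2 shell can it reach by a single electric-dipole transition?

E1 requires Δl = ±1, so l_f ∈ {0, 2}; with 0 ≤ l_f ≤ n_f−1 = 1, the allowed l_f values are {0}.
For l_f = 0: m_f ∈ {m_i−1, m_i, m_i+1} ∩ [−0, 0] = {0} → 1 state.
Total: 1.

1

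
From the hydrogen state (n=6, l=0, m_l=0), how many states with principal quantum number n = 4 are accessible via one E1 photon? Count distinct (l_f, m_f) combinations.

E1 requires Δl = ±1, so l_f ∈ {-1, 1}; with 0 ≤ l_f ≤ n_f−1 = 3, the allowed l_f values are {1}.
For l_f = 1: m_f ∈ {m_i−1, m_i, m_i+1} ∩ [−1, 1] = {-1, 0, 1} → 3 states.
Total: 3.

3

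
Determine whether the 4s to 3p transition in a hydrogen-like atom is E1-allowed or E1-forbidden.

Δl = 1 − 0 = +1; the E1 rule Δl = ±1 is passes.
All E1 selection rules are satisfied.

allowed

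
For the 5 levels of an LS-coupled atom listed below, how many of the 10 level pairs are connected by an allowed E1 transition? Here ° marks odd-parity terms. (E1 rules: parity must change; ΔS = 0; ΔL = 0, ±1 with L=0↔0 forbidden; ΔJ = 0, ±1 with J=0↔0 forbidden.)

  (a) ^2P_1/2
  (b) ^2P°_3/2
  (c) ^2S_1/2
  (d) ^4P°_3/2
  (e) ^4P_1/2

3

(a)–(b): allowed.
(a)–(c): forbidden (parity).
(a)–(d): forbidden (ΔS).
(a)–(e): forbidden (parity, ΔS).
(b)–(c): allowed.
(b)–(d): forbidden (parity, ΔS).
(b)–(e): forbidden (ΔS).
(c)–(d): forbidden (ΔS).
(c)–(e): forbidden (parity, ΔS).
(d)–(e): allowed.
Allowed pairs: 3 of 10.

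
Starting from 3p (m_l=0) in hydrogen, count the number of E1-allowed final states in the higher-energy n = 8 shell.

E1 requires Δl = ±1, so l_f ∈ {0, 2}; with 0 ≤ l_f ≤ n_f−1 = 7, the allowed l_f values are {0, 2}.
For l_f = 0: m_f ∈ {m_i−1, m_i, m_i+1} ∩ [−0, 0] = {0} → 1 state.
For l_f = 2: m_f ∈ {m_i−1, m_i, m_i+1} ∩ [−2, 2] = {-1, 0, 1} → 3 states.
Total: 4.

4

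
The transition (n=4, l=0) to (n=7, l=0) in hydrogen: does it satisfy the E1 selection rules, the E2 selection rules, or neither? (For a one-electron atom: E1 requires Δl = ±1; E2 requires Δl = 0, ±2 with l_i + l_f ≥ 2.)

Δl = 0 − 0 = +0; l_i + l_f = 0.
E1 (Δl = ±1): not satisfied.
E2 (Δl = 0,±2, l_i+l_f ≥ 2): not satisfied.

neither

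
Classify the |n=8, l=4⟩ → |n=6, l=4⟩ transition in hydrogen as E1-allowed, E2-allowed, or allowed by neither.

Δl = 4 − 4 = +0; l_i + l_f = 8.
E1 (Δl = ±1): not satisfied.
E2 (Δl = 0,±2, l_i+l_f ≥ 2): satisfied.

E2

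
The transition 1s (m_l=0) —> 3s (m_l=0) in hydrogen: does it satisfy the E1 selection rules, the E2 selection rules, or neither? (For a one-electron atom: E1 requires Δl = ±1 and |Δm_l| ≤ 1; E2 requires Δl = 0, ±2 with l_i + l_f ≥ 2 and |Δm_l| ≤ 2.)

neither

Δl = 0 − 0 = +0; l_i + l_f = 0.
Δm_l = +0.
E1 (Δl = ±1, |Δm_l| ≤ 1): not satisfied.
E2 (Δl = 0,±2, l_i+l_f ≥ 2, |Δm_l| ≤ 2): not satisfied.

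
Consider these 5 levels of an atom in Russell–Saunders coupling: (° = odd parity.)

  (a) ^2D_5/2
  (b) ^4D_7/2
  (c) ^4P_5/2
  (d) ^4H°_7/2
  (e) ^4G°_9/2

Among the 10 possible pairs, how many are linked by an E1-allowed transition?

(a)–(b): forbidden (parity, ΔS).
(a)–(c): forbidden (parity, ΔS).
(a)–(d): forbidden (ΔS, ΔL).
(a)–(e): forbidden (ΔS, ΔL, ΔJ).
(b)–(c): forbidden (parity).
(b)–(d): forbidden (ΔL).
(b)–(e): forbidden (ΔL).
(c)–(d): forbidden (ΔL).
(c)–(e): forbidden (ΔL, ΔJ).
(d)–(e): forbidden (parity).
Allowed pairs: 0 of 10.

0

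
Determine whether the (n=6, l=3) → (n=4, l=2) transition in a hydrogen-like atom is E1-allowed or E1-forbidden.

Δl = 2 − 3 = -1; the E1 rule Δl = ±1 is passes.
All E1 selection rules are satisfied.

allowed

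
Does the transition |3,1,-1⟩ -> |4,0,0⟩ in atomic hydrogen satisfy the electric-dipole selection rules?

Initial l = 1, final l = 0, so Δl = -1. E1 requires Δl = ±1: satisfied.
Δm_l = 0 − (-1) = +1. E1 requires Δm_l = 0, ±1: satisfied.
All E1 selection rules are satisfied.

allowed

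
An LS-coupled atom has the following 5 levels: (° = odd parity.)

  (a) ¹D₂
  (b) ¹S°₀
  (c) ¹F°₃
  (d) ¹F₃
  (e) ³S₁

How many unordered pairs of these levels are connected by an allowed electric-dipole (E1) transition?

(a)–(b): forbidden (ΔL, ΔJ).
(a)–(c): allowed.
(a)–(d): forbidden (parity).
(a)–(e): forbidden (parity, ΔS, ΔL).
(b)–(c): forbidden (parity, ΔL, ΔJ).
(b)–(d): forbidden (ΔL, ΔJ).
(b)–(e): forbidden (ΔS, ΔL).
(c)–(d): allowed.
(c)–(e): forbidden (ΔS, ΔL, ΔJ).
(d)–(e): forbidden (parity, ΔS, ΔL, ΔJ).
Allowed pairs: 2 of 10.

2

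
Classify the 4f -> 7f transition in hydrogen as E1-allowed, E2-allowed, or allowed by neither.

Δl = 3 − 3 = +0; l_i + l_f = 6.
E1 (Δl = ±1): not satisfied.
E2 (Δl = 0,±2, l_i+l_f ≥ 2): satisfied.

E2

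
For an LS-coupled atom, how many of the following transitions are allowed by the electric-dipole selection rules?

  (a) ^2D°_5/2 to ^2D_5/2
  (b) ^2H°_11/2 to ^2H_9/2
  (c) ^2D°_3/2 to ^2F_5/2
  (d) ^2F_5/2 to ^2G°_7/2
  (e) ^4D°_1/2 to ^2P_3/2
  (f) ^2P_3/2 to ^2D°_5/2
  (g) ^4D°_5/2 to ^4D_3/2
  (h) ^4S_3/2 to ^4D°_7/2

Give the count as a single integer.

(a) allowed
(b) allowed
(c) allowed
(d) allowed
(e) forbidden (ΔS fails)
(f) allowed
(g) allowed
(h) forbidden (ΔL, ΔJ fail)
Total allowed: 6 of 8.

6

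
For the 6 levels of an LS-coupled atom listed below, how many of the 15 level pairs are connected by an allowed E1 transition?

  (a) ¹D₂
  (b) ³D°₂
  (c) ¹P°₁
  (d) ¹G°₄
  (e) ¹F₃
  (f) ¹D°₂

(a)–(b): forbidden (ΔS).
(a)–(c): allowed.
(a)–(d): forbidden (ΔL, ΔJ).
(a)–(e): forbidden (parity).
(a)–(f): allowed.
(b)–(c): forbidden (parity, ΔS).
(b)–(d): forbidden (parity, ΔS, ΔL, ΔJ).
(b)–(e): forbidden (ΔS).
(b)–(f): forbidden (parity, ΔS).
(c)–(d): forbidden (parity, ΔL, ΔJ).
(c)–(e): forbidden (ΔL, ΔJ).
(c)–(f): forbidden (parity).
(d)–(e): allowed.
(d)–(f): forbidden (parity, ΔL, ΔJ).
(e)–(f): allowed.
Allowed pairs: 4 of 15.

4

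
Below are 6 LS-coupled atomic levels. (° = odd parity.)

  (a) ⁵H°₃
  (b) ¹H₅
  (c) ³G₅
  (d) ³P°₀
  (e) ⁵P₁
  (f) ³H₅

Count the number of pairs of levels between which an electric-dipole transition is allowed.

0

(a)–(b): forbidden (ΔS, ΔJ).
(a)–(c): forbidden (ΔS, ΔJ).
(a)–(d): forbidden (parity, ΔS, ΔL, ΔJ).
(a)–(e): forbidden (ΔL, ΔJ).
(a)–(f): forbidden (ΔS, ΔJ).
(b)–(c): forbidden (parity, ΔS).
(b)–(d): forbidden (ΔS, ΔL, ΔJ).
(b)–(e): forbidden (parity, ΔS, ΔL, ΔJ).
(b)–(f): forbidden (parity, ΔS).
(c)–(d): forbidden (ΔL, ΔJ).
(c)–(e): forbidden (parity, ΔS, ΔL, ΔJ).
(c)–(f): forbidden (parity).
(d)–(e): forbidden (ΔS).
(d)–(f): forbidden (ΔL, ΔJ).
(e)–(f): forbidden (parity, ΔS, ΔL, ΔJ).
Allowed pairs: 0 of 15.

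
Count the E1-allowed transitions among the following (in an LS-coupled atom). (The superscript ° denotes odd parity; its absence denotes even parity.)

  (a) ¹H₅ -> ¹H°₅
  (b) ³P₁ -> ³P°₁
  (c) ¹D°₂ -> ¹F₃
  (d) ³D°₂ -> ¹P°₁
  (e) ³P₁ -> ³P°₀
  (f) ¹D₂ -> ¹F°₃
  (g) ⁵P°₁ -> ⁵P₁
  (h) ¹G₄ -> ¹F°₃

(a) allowed
(b) allowed
(c) allowed
(d) forbidden (parity, ΔS fail)
(e) allowed
(f) allowed
(g) allowed
(h) allowed
Total allowed: 7 of 8.

7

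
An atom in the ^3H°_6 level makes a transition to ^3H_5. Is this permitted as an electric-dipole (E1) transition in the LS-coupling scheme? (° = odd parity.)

ΔL = 0, ±1 (not L=0↔0): L: 5 → 5, ΔL = +0 — ok.
Parity must change: odd → even — ok.
ΔS = 0: S: 1 → 1 — ok.
ΔJ = 0, ±1 (not J=0↔0): J: 6 → 5, ΔJ = -1 — ok.
All four E1 rules are satisfied.

allowed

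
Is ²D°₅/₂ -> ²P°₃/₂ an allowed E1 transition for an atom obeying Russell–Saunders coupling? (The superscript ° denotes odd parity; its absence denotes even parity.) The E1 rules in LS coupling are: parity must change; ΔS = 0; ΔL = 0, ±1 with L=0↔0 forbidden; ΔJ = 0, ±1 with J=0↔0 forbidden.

forbidden

Parity must change: odd → odd — violated.
ΔS = 0: S: 1/2 → 1/2 — satisfied.
ΔL = 0, ±1 (not L=0↔0): L: 2 → 1, ΔL = -1 — satisfied.
ΔJ = 0, ±1 (not J=0↔0): J: 5/2 → 3/2, ΔJ = -1 — satisfied.
Rule(s) violated: parity.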